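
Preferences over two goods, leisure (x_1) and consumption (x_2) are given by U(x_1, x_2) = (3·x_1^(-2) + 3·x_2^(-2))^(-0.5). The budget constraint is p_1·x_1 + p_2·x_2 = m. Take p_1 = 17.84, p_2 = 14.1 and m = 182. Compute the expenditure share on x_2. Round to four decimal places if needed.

share on x_2 = 0.4609

MU_x_1 ∝ 3·x_1^(-3), MU_x_2 ∝ 3·x_2^(-3), so MRS = (x_2/x_1)^(3) = p_1/p_2.
Solve for the ratio: x_2/x_1 = [p_1/p_2]^(1/3).
With the ratio pinned down, the budget gives x_1* = m/(p_1 + p_2·(x_2/x_1)) and x_2* = (x_2/x_1)·x_1*.
Numerically x_2/x_1 = 1.08158, so x_1* = 182/(17.84 + 14.1·1.08158) = 5.5001 and x_2* = 1.08158·5.5001 = 5.9488.
Expenditure on x_2: 14.1·5.9488 = 83.8781; share = 0.4609.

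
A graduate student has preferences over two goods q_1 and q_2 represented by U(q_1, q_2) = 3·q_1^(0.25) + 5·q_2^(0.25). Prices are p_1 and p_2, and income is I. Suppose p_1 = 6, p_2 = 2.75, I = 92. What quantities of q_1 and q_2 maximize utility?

q_1* = 4.3036, q_2* = 24.0649

MU_q_1 ∝ 3·q_1^(-0.75), MU_q_2 ∝ 5·q_2^(-0.75), so MRS = (3/5)·(q_2/q_1)^(0.75) = p_1/p_2.
Solve for the ratio: q_2/q_1 = [(5/3)·p_1/p_2]^(4/3).
Substitute q_2 = (q_2/q_1)·q_1 into the budget: q_1* = I/(p_1 + p_2·(q_2/q_1)).
Numerically q_2/q_1 = 5.591862, so q_1* = 92/(6 + 2.75·5.591862) = 4.3036 and q_2* = 5.591862·4.3036 = 24.0649.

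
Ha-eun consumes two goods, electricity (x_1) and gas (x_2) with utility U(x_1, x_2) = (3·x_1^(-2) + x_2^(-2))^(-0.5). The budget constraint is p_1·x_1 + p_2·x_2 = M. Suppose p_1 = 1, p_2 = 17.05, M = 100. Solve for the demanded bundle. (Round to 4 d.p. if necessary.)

MU_x_1 ∝ 3·x_1^(-3), MU_x_2 ∝ x_2^(-3), so MRS = 3·(x_2/x_1)^(3) = p_1/p_2.
Hence x_2/x_1 = ((1/3)·p_1/p_2)^(1/(3)), i.e. raised to the 1/3 power.
Substitute x_2 = (x_2/x_1)·x_1 into the budget: x_1* = M/(p_1 + p_2·(x_2/x_1)).
Numerically x_2/x_1 = 0.269392, so x_1* = 100/(1 + 17.05·0.269392) = 17.8791 and x_2* = 0.269392·17.8791 = 4.8165.

x_1* = 17.8791, x_2* = 4.8165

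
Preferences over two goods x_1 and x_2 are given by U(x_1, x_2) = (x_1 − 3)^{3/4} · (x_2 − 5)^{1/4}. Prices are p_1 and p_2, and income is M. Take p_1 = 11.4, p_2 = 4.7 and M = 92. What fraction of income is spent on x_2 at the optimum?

share on x_2 = 0.3486

After buying the subsistence bundle (3, 5), a share 0.75 of the remaining income goes to x_1: x_1* = 3 + 0.75·(M − 3p_1 − 5p_2)/p_1.
Discretionary income = 92 − 3·11.4 − 5·4.7 = 34.3; x_1* = 3 + 0.75·34.3/11.4 = 5.2566; x_2* = 5 + 0.25·34.3/4.7 = 6.8245.
Expenditure on x_2: 4.7·6.8245 = 32.075; share = 0.3486.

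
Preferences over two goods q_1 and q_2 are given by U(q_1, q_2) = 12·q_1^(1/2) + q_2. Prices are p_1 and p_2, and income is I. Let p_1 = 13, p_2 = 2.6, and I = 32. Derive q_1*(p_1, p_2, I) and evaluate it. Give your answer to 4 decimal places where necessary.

Utility is quasi-linear in q_2; the FOC for q_1 is 6/√q_1 = p_1/p_2.
Solve: √q_1 = 6·p_2/p_1, so q_1*(p_1,p_2) = (6·p_2/p_1)², and q_2* = (I − p_1·q_1*)/p_2.
Plugging in: q_1* = (6·2.6/13)² = 1.44.

q_1* = 1.44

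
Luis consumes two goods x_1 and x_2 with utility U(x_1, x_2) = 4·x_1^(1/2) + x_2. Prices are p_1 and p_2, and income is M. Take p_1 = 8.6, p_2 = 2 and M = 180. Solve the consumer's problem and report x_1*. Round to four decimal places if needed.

x_1* = 0.2163

Set MRS = p_1/p_2: 2·x_1^(−1/2) = p_1/p_2.
Solve: √x_1 = 2·p_2/p_1, so x_1*(p_1,p_2) = (2·p_2/p_1)², and x_2* = (M − p_1·x_1*)/p_2.
Plugging in: x_1* = (2·2/8.6)² = 0.2163.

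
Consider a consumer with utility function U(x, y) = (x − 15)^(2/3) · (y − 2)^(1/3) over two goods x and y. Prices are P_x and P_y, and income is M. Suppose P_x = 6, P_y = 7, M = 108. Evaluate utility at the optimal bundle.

MRS = 2·(y−2)/(x−15). Tangency with P_x/P_y gives y−2 = (1/2)·(P_x/P_y)·(x−15).
Substituting into the budget: x* = 15 + 2/3·(M − 15·P_x − 2·P_y)/P_x, and y* = 2 + 1/3·(…)/P_y.
Discretionary income = 108 − 15·6 − 2·7 = 4; x* = 15 + 2/3·4/6 = 15.4444; y* = 2 + 1/3·4/7 = 2.1905.
Utility at the optimum: U(15.4444, 2.1905) = 0.3351.

V = 0.3351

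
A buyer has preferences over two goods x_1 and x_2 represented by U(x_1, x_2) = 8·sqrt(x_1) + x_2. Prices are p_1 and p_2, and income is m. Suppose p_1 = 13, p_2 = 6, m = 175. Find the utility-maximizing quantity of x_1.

Utility is quasi-linear in x_2; the FOC for x_1 is 4/√x_1 = p_1/p_2.
Thus x_1* = (4·p_2/p_1)² — independent of m — with the rest of income spent on x_2.
Plugging in: x_1* = (4·6/13)² = 3.4083.

x_1* = 3.4083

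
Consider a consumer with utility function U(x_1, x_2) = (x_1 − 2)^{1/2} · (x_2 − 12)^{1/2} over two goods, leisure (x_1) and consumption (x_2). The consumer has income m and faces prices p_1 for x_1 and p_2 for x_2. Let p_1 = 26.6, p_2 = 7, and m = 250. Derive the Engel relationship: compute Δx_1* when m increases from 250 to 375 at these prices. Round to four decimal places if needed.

MRS = (x_2−12)/(x_1−2). Tangency with p_1/p_2 gives x_2−12 = (p_1/p_2)·(x_1−2).
After buying the subsistence bundle (2, 12), a share 0.5 of the remaining income goes to x_1: x_1* = 2 + 0.5·(m − 2p_1 − 12p_2)/p_1.
Discretionary income = 250 − 2·26.6 − 12·7 = 112.8; x_1* = 2 + 0.5·112.8/26.6 = 4.1203.
At m' = 375: x_1* = 6.4699. Change: 6.4699 − 4.1203 = 2.3496.

Δx_1* = 2.3496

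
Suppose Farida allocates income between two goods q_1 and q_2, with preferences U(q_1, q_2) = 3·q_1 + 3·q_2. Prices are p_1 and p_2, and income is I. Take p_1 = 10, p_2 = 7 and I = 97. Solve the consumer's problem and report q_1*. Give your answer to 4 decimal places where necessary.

q_1* = 0

Linear utility — the consumer picks whichever good has higher MU/price: 3/10 = 0.3 vs 3/7 = 0.4286.
q_2 gives more utility per dollar, so spend all income on q_2: q_2* = I/p_2, q_1* = 0.
Numerically: q_1* = 0, q_2* = 13.8571.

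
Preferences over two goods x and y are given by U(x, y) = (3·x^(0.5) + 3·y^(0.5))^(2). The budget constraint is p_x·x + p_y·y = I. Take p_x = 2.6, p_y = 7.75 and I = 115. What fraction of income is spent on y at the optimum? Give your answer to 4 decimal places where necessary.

MRS = MU_x/MU_y = (y/x)^(0.5). Set equal to p_x/p_y.
Hence y/x = (p_x/p_y)^(1/(0.5)), i.e. raised to the 2 power.
With the ratio pinned down, the budget gives x* = I/(p_x + p_y·(y/x)) and y* = (y/x)·x*.
Numerically y/x = 0.112549, so x* = 115/(2.6 + 7.75·0.112549) = 33.1197 and y* = 0.112549·33.1197 = 3.7276.
Expenditure on y: 7.75·3.7276 = 28.8889; share = 0.2512.

share on y = 0.2512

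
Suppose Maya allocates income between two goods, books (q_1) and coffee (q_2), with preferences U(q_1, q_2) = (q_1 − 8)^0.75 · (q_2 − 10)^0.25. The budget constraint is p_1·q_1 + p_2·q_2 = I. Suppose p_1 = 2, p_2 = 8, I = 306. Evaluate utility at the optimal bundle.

V = 42.3112

MRS = 3·(q_2−10)/(q_1−8). Tangency with p_1/p_2 gives q_2−10 = (1/3)·(p_1/p_2)·(q_1−8).
After buying the subsistence bundle (8, 10), a share 0.75 of the remaining income goes to q_1: q_1* = 8 + 0.75·(I − 8p_1 − 10p_2)/p_1.
Discretionary income = 306 − 8·2 − 10·8 = 210; q_1* = 8 + 0.75·210/2 = 86.75; q_2* = 10 + 0.25·210/8 = 16.5625.
Utility at the optimum: U(86.75, 16.5625) = 42.3112.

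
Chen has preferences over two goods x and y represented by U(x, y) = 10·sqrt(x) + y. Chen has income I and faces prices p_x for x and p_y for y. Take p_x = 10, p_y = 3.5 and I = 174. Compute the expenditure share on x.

MU_x = 5/√x, MU_y = 1. Tangency: 5/√x = p_x/p_y.
Solve: √x = 5·p_y/p_x, so x*(p_x,p_y) = (5·p_y/p_x)², and y* = (I − p_x·x*)/p_y.
Plugging in: x* = (5·3.5/10)² = 3.0625, y* = 40.9643.
Expenditure on x: 10·3.0625 = 30.625; share = 0.176.

share on x = 0.176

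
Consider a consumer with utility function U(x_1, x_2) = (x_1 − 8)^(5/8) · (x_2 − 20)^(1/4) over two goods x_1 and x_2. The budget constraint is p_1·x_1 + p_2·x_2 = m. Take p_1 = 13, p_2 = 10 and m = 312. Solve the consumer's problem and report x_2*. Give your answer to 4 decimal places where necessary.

Let x_1' = x_1−8, x_2' = x_2−20. MRS = (5/2)·x_2'/x_1' = p_1/p_2.
Substituting into the budget: x_1* = 8 + 5/7·(m − 8·p_1 − 20·p_2)/p_1, and x_2* = 20 + 2/7·(…)/p_2.
Discretionary income = 312 − 8·13 − 20·10 = 8; x_2* = 20 + 2/7·8/10 = 20.2286.

x_2* = 20.2286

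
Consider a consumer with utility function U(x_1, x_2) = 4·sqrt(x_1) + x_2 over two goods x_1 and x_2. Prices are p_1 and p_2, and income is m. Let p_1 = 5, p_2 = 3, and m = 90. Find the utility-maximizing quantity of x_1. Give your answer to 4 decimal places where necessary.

MU_x_1 = 2/√x_1, MU_x_2 = 1. Tangency: 2/√x_1 = p_1/p_2.
Solve: √x_1 = 2·p_2/p_1, so x_1*(p_1,p_2) = (2·p_2/p_1)², and x_2* = (m − p_1·x_1*)/p_2.
Plugging in: x_1* = (2·3/5)² = 1.44.

x_1* = 1.44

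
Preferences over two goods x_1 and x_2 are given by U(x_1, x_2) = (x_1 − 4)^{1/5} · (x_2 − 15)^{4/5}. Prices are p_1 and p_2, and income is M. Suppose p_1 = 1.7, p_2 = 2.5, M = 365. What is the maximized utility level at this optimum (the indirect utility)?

V = 84.0108

MRS = (1/4)·(x_2−15)/(x_1−4). Tangency with p_1/p_2 gives x_2−15 = 4·(p_1/p_2)·(x_1−4).
Substituting into the budget: x_1* = 4 + 0.2·(M − 4·p_1 − 15·p_2)/p_1, and x_2* = 15 + 0.8·(…)/p_2.
Discretionary income = 365 − 4·1.7 − 15·2.5 = 320.7; x_1* = 4 + 0.2·320.7/1.7 = 41.7294; x_2* = 15 + 0.8·320.7/2.5 = 117.624.
Utility at the optimum: U(41.7294, 117.624) = 84.0108.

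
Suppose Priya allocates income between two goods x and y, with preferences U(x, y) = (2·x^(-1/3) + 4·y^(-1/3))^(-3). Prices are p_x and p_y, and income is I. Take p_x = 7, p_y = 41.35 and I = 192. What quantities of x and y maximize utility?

x* = 7.573, y* = 3.3613

MU_x ∝ 2·x^(-4/3), MU_y ∝ 4·y^(-4/3), so MRS = (1/2)·(y/x)^(4/3) = p_x/p_y.
Hence y/x = (2·p_x/p_y)^(1/(4/3)), i.e. raised to the 0.75 power.
Substitute y = (y/x)·x into the budget: x* = I/(p_x + p_y·(y/x)).
Numerically y/x = 0.443853, so x* = 192/(7 + 41.35·0.443853) = 7.573 and y* = 0.443853·7.573 = 3.3613.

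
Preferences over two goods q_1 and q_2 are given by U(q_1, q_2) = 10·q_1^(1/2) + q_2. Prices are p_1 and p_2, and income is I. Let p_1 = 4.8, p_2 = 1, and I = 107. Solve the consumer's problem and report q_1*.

q_1* = 1.0851

Set MRS = p_1/p_2: 5·q_1^(−1/2) = p_1/p_2.
Thus q_1* = (5·p_2/p_1)² — independent of I — with the rest of income spent on q_2.
Plugging in: q_1* = (5·1/4.8)² = 1.0851.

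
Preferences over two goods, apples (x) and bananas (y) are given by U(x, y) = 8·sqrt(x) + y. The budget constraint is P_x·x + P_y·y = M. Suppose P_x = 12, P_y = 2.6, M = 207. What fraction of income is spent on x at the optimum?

share on x = 0.0435

Set MRS = P_x/P_y: 4·x^(−1/2) = P_x/P_y.
Solve: √x = 4·P_y/P_x, so x*(P_x,P_y) = (4·P_y/P_x)², and y* = (M − P_x·x*)/P_y.
Plugging in: x* = (4·2.6/12)² = 0.7511, y* = 76.1487.
Expenditure on x: 12·0.7511 = 9.0133; share = 0.0435.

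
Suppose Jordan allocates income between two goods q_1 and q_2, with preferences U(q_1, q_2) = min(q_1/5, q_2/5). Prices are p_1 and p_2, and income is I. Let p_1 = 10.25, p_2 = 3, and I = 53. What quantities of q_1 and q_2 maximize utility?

Demand: q_1*(p_1,p_2,I) = 5·I/(5·p_1 + 5·p_2), q_2* = 5·I/(5·p_1 + 5·p_2).
Here 5·10.25 + 5·3 = 66.25, giving q_1* = 4 and q_2* = 4.

q_1* = 4, q_2* = 4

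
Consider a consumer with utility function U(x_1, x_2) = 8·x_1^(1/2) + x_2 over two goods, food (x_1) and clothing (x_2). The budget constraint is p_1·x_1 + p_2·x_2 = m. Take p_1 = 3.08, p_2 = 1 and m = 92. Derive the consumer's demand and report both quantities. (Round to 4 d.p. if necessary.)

Utility is quasi-linear in x_2; the FOC for x_1 is 4/√x_1 = p_1/p_2.
Thus x_1* = (4·p_2/p_1)² — independent of m — with the rest of income spent on x_2.
Plugging in: x_1* = (4·1/3.08)² = 1.6866, x_2* = 86.8052.

x_1* = 1.6866, x_2* = 86.8052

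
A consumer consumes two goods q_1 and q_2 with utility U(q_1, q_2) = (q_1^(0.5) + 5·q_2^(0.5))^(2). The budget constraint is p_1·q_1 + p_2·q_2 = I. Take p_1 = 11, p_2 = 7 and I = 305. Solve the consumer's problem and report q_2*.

q_2* = 42.4899

With the ratio pinned down, the budget gives q_1* = I/(p_1 + p_2·(q_2/q_1)) and q_2* = (q_2/q_1)·q_1*.
Numerically q_2/q_1 = 61.734694, so q_1* = 305/(11 + 7·61.734694) = 0.6883 and q_2* = 61.734694·0.6883 = 42.4899.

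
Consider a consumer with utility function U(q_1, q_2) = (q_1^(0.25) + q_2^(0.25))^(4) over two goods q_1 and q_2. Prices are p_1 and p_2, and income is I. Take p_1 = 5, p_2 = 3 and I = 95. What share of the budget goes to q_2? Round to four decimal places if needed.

share on q_2 = 0.5425

MRS = MU_q_1/MU_q_2 = (q_2/q_1)^(0.75). Set equal to p_1/p_2.
Hence q_2/q_1 = (p_1/p_2)^(1/(0.75)), i.e. raised to the 4/3 power.
Substitute q_2 = (q_2/q_1)·q_1 into the budget: q_1* = I/(p_1 + p_2·(q_2/q_1)).
Numerically q_2/q_1 = 1.976052, so q_1* = 95/(5 + 3·1.976052) = 8.6931 and q_2* = 1.976052·8.6931 = 17.1781.
Expenditure on q_2: 3·17.1781 = 51.5343; share = 0.5425.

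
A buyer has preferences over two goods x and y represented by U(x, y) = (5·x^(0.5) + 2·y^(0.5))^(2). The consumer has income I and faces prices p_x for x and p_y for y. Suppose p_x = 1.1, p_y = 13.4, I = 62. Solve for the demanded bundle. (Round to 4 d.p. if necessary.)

MRS = MU_x/MU_y = (5/2)·(y/x)^(0.5). Set equal to p_x/p_y.
Solve for the ratio: y/x = [(2/5)·p_x/p_y]^(2).
With the ratio pinned down, the budget gives x* = I/(p_x + p_y·(y/x)) and y* = (y/x)·x*.
Numerically y/x = 0.001078, so x* = 62/(1.1 + 13.4·0.001078) = 55.6329 and y* = 0.001078·55.6329 = 0.06.

x* = 55.6329, y* = 0.06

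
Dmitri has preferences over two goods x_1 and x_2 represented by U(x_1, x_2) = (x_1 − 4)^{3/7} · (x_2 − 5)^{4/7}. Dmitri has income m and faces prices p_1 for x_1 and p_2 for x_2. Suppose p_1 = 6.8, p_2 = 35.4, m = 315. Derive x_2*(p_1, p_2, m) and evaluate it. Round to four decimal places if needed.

x_2* = 6.7885

MRS = (3/4)·(x_2−5)/(x_1−4). Tangency with p_1/p_2 gives x_2−5 = (4/3)·(p_1/p_2)·(x_1−4).
Substituting into the budget: x_1* = 4 + 3/7·(m − 4·p_1 − 5·p_2)/p_1, and x_2* = 5 + 4/7·(…)/p_2.
Discretionary income = 315 − 4·6.8 − 5·35.4 = 110.8; x_2* = 5 + 4/7·110.8/35.4 = 6.7885.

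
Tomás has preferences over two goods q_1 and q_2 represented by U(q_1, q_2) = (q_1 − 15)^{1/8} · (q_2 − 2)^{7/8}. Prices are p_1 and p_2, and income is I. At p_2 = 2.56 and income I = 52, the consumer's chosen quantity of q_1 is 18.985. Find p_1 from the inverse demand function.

Let q_1' = q_1−15, q_2' = q_2−2. MRS = (1/7)·q_2'/q_1' = p_1/p_2.
Substituting into the budget: q_1* = 15 + 0.125·(I − 15·p_1 − 2·p_2)/p_1, and q_2* = 2 + 0.875·(…)/p_2.
Set q_1* = 18.985 in the demand function and solve for p_1: p_1 = 1.

p_1 = 1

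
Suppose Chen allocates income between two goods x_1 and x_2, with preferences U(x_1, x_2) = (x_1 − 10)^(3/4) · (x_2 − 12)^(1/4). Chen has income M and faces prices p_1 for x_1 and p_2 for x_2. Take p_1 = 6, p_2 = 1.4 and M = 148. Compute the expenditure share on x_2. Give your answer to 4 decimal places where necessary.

This is Cobb-Douglas in (x_1−10, x_2−12): tangency gives 0.75·p_2·(x_2−12) = 0.25·p_1·(x_1−10).
After buying the subsistence bundle (10, 12), a share 0.75 of the remaining income goes to x_1: x_1* = 10 + 0.75·(M − 10p_1 − 12p_2)/p_1.
Discretionary income = 148 − 10·6 − 12·1.4 = 71.2; x_1* = 10 + 0.75·71.2/6 = 18.9; x_2* = 12 + 0.25·71.2/1.4 = 24.7143.
Expenditure on x_2: 1.4·24.7143 = 34.6; share = 0.2338.

share on x_2 = 0.2338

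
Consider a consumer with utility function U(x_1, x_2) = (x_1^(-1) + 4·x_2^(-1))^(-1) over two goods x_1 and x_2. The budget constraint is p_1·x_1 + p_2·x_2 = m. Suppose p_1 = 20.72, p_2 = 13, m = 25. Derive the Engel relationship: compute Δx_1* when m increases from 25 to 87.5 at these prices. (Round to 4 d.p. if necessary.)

MU_x_1 ∝ x_1^(-2), MU_x_2 ∝ 4·x_2^(-2), so MRS = (1/4)·(x_2/x_1)^(2) = p_1/p_2.
Hence x_2/x_1 = (4·p_1/p_2)^(1/(2)), i.e. raised to the 0.5 power.
Substitute x_2 = (x_2/x_1)·x_1 into the budget: x_1* = m/(p_1 + p_2·(x_2/x_1)).
Numerically x_2/x_1 = 2.524952, so x_1* = 25/(20.72 + 13·2.524952) = 0.4669.
At m' = 87.5: x_1* = 1.6342. Change: 1.6342 − 0.4669 = 1.1673.

Δx_1* = 1.1673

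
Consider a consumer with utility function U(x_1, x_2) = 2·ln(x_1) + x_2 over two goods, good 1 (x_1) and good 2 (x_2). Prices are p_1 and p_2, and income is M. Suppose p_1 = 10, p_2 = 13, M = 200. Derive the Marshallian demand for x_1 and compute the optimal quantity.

Set MRS = p_1/p_2: (2/x_1)/1 = p_1/p_2.
So x_1*(p_1,p_2) = 2·p_2/p_1, independent of income; and x_2* = (M − 2·p_2)/p_2.
At the given prices: x_1* = 2·13/10 = 2.6.

x_1* = 2.6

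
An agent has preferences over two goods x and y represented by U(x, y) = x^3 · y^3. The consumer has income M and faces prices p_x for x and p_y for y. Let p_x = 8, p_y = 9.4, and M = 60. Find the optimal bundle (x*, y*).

x* = 3.75, y* = 3.1915

The MRS is y/x. Set MRS = p_x/p_y.
Rearranging, p_y·y = p_x·x. Substituting into the budget gives p_x·x·(1 + 1) = M.
Demand: x*(p_x,p_y,M) = 0.5·M/p_x and y* = 0.5·M/p_y.
At p_x=8, p_y=9.4, M=60: x* = 0.5·60/8 = 3.75, y* = 3.1915.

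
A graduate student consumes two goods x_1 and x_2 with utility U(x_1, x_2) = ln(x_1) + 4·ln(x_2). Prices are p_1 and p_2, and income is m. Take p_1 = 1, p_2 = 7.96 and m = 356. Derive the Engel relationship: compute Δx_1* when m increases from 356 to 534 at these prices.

MU_x_1/MU_x_2 = (x_2)/(4·x_1); tangency sets this equal to p_1/p_2.
So p_2·x_2 = 4·p_1·x_1; combined with the budget, a share 0.2 of income goes to x_1.
Demand: x_1*(p_1,p_2,m) = 0.2·m/p_1 and x_2* = 0.8·m/p_2.
At p_1=1, p_2=7.96, m=356: x_1* = 0.2·356/1 = 71.2.
At m' = 534: x_1* = 106.8. Change: 106.8 − 71.2 = 35.6.

Δx_1* = 35.6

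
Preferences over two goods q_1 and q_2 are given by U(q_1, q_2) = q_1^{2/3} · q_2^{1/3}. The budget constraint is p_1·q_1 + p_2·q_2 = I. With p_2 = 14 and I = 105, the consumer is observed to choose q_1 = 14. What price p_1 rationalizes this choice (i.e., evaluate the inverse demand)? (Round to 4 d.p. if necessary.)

The MRS is 2·q_2/q_1. Set MRS = p_1/p_2.
So 2/3·p_2·q_2 = 1/3·p_1·q_1; combined with the budget, a share 2/3 of income goes to q_1.
Demand: q_1*(p_1,p_2,I) = 2/3·I/p_1 and q_2* = 1/3·I/p_2.
Set q_1* = 14 in the demand function and solve for p_1: p_1 = 5.

p_1 = 5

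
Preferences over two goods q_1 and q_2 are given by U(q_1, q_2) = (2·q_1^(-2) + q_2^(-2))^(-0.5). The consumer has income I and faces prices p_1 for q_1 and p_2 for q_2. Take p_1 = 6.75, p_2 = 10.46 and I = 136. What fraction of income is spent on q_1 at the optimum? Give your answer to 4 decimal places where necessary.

MRS = MU_q_1/MU_q_2 = 2·(q_2/q_1)^(3). Set equal to p_1/p_2.
Solve for the ratio: q_2/q_1 = [(1/2)·p_1/p_2]^(1/3).
With the ratio pinned down, the budget gives q_1* = I/(p_1 + p_2·(q_2/q_1)) and q_2* = (q_2/q_1)·q_1*.
Numerically q_2/q_1 = 0.685879, so q_1* = 136/(6.75 + 10.46·0.685879) = 9.7671 and q_2* = 0.685879·9.7671 = 6.699.
Expenditure on q_1: 6.75·9.7671 = 65.9279; share = 0.4848.

share on q_1 = 0.4848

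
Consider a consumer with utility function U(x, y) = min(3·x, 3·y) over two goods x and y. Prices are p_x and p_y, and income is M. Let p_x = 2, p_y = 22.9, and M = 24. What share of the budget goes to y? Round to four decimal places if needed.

With perfect complements, no substitution: consume in ratio x:y = 3:3.
Budget: p_x·x + p_y·x = M, so (3·p_x + 3·p_y)·x = 3·M.
Demand: x*(p_x,p_y,M) = 3·M/(3·p_x + 3·p_y), y* = 3·M/(3·p_x + 3·p_y).
Here 3·2 + 3·22.9 = 74.7, giving x* = 0.9639 and y* = 0.9639.
Expenditure on y: 22.9·0.9639 = 22.0723; share = 0.9197.

share on y = 0.9197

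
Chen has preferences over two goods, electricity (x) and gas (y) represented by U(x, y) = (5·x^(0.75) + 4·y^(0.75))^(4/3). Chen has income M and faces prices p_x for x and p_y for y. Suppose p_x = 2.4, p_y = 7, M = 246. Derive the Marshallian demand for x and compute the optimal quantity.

With the ratio pinned down, the budget gives x* = M/(p_x + p_y·(y/x)) and y* = (y/x)·x*.
Numerically y/x = 0.00566, so x* = 246/(2.4 + 7·0.00566) = 100.8354.

x* = 100.8354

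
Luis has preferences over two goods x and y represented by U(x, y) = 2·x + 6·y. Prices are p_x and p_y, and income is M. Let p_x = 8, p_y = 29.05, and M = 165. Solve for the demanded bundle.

x* = 20.625, y* = 0

Linear utility — the consumer picks whichever good has higher MU/price: 2/8 = 0.25 vs 6/29.05 = 0.2065.
x gives more utility per dollar, so spend all income on x: x* = M/p_x, y* = 0.
Numerically: x* = 20.625, y* = 0.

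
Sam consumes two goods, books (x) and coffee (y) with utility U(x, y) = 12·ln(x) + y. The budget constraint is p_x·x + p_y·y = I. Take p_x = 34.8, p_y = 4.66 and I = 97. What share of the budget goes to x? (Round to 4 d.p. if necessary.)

MU_x = 12/x, MU_y = 1. Tangency: 12/x = p_x/p_y.
So x*(p_x,p_y) = 12·p_y/p_x, independent of income; and y* = (I − 12·p_y)/p_y.
At the given prices: x* = 12·4.66/34.8 = 1.6069, and y* = 8.8155.
Expenditure on x: 34.8·1.6069 = 55.92; share = 0.5765.

share on x = 0.5765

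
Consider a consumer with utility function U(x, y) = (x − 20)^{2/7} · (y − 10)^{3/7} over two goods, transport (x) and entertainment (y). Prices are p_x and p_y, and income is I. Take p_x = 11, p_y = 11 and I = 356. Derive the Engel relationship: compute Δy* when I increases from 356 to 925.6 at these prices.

Δy* = 31.0691

Let x' = x−20, y' = y−10. MRS = (2/3)·y'/x' = p_x/p_y.
Substituting into the budget: x* = 20 + 0.4·(I − 20·p_x − 10·p_y)/p_x, and y* = 10 + 0.6·(…)/p_y.
Discretionary income = 356 − 20·11 − 10·11 = 26; y* = 10 + 0.6·26/11 = 11.4182.
At I' = 925.6: y* = 42.4873. Change: 42.4873 − 11.4182 = 31.0691.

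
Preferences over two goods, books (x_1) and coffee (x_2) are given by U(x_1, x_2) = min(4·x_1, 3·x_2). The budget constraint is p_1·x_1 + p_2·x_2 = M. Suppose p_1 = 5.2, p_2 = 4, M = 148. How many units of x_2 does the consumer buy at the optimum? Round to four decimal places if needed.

Leontief preferences: the optimum is at the kink where x_1/3 = x_2/4, i.e. x_2 = (4/3)·x_1.
Budget: p_1·x_1 + p_2·(4/3)·x_1 = M, so (3·p_1 + 4·p_2)·x_1 = 3·M.
Demand: x_1*(p_1,p_2,M) = 3·M/(3·p_1 + 4·p_2), x_2* = 4·M/(3·p_1 + 4·p_2).
Here 3·5.2 + 4·4 = 31.6, giving x_2* = 18.7342.

x_2* = 18.7342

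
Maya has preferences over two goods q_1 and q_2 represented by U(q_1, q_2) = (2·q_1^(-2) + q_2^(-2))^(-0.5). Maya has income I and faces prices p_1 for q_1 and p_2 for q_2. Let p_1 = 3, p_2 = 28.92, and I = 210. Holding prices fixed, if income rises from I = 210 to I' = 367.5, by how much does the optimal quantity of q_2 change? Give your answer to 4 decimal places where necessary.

MRS = MU_q_1/MU_q_2 = 2·(q_2/q_1)^(3). Set equal to p_1/p_2.
Hence q_2/q_1 = ((1/2)·p_1/p_2)^(1/(3)), i.e. raised to the 1/3 power.
Substitute q_2 = (q_2/q_1)·q_1 into the budget: q_1* = I/(p_1 + p_2·(q_2/q_1)).
Numerically q_2/q_1 = 0.372933, so q_1* = 210/(3 + 28.92·0.372933) = 15.2337 and q_2* = 0.372933·15.2337 = 5.6812.
At I' = 367.5: q_2* = 9.942. Change: 9.942 − 5.6812 = 4.2609.

Δq_2* = 4.2609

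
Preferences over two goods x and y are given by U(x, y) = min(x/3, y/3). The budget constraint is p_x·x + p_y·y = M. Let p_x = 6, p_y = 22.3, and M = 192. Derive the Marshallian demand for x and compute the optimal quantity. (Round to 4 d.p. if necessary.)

x* = 6.7845

Demand: x*(p_x,p_y,M) = 3·M/(3·p_x + 3·p_y), y* = 3·M/(3·p_x + 3·p_y).
Here 3·6 + 3·22.3 = 84.9, giving x* = 6.7845.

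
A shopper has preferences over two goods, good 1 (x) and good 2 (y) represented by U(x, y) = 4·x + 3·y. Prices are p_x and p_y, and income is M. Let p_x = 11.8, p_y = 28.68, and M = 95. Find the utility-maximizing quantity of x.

x* = 8.0508

Numerically: x* = 8.0508, y* = 0.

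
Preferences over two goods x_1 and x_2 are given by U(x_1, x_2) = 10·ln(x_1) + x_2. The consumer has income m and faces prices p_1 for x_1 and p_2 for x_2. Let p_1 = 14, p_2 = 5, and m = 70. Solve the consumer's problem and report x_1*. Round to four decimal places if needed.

x_1* = 3.5714

Set MRS = p_1/p_2: (10/x_1)/1 = p_1/p_2.
So x_1*(p_1,p_2) = 10·p_2/p_1, independent of income; and x_2* = (m − 10·p_2)/p_2.
At the given prices: x_1* = 10·5/14 = 3.5714.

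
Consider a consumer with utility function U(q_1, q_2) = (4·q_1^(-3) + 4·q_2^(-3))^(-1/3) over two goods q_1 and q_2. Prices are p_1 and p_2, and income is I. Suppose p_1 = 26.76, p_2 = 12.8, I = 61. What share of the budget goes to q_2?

share on q_2 = 0.3651

With the ratio pinned down, the budget gives q_1* = I/(p_1 + p_2·(q_2/q_1)) and q_2* = (q_2/q_1)·q_1*.
Numerically q_2/q_1 = 1.202456, so q_1* = 61/(26.76 + 12.8·1.202456) = 1.4472 and q_2* = 1.202456·1.4472 = 1.7401.
Expenditure on q_2: 12.8·1.7401 = 22.2739; share = 0.3651.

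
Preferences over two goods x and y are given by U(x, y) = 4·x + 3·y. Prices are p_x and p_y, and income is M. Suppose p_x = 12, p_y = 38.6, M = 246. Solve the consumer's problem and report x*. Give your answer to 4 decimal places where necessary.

Linear utility — the consumer picks whichever good has higher MU/price: 4/12 = 0.3333 vs 3/38.6 = 0.0777.
x gives more utility per dollar, so spend all income on x: x* = M/p_x, y* = 0.
Numerically: x* = 20.5, y* = 0.

x* = 20.5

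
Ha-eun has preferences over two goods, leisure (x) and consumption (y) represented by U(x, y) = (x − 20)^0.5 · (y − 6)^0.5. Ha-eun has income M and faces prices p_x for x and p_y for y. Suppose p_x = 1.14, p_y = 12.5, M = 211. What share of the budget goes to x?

MRS = (y−6)/(x−20). Tangency with p_x/p_y gives y−6 = (p_x/p_y)·(x−20).
Substituting into the budget: x* = 20 + 0.5·(M − 20·p_x − 6·p_y)/p_x, and y* = 6 + 0.5·(…)/p_y.
Discretionary income = 211 − 20·1.14 − 6·12.5 = 113.2; x* = 20 + 0.5·113.2/1.14 = 69.6491; y* = 6 + 0.5·113.2/12.5 = 10.528.
Expenditure on x: 1.14·69.6491 = 79.4; share = 0.3763.

share on x = 0.3763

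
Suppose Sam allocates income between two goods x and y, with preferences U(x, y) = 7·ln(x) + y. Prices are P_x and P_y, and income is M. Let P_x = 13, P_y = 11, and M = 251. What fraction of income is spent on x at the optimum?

share on x = 0.3068

MU_x = 7/x, MU_y = 1. Tangency: 7/x = P_x/P_y.
So x*(P_x,P_y) = 7·P_y/P_x, independent of income; and y* = (M − 7·P_y)/P_y.
At the given prices: x* = 7·11/13 = 5.9231, and y* = 15.8182.
Expenditure on x: 13·5.9231 = 77; share = 0.3068.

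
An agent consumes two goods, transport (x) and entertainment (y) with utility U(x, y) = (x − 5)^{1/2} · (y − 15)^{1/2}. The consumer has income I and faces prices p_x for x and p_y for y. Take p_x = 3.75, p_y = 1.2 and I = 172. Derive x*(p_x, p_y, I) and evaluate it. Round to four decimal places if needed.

Let x' = x−5, y' = y−15. MRS = y'/x' = p_x/p_y.
After buying the subsistence bundle (5, 15), a share 0.5 of the remaining income goes to x: x* = 5 + 0.5·(I − 5p_x − 15p_y)/p_x.
Discretionary income = 172 − 5·3.75 − 15·1.2 = 135.25; x* = 5 + 0.5·135.25/3.75 = 23.0333.

x* = 23.0333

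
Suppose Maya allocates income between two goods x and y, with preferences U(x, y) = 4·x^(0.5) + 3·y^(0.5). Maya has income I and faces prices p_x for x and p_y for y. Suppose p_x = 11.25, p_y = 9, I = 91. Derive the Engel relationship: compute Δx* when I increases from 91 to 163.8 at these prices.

Δx* = 3.7996

From the CES first-order condition, (4/3)·(y/x)^(0.5) = p_x/p_y.
Hence y/x = ((3/4)·p_x/p_y)^(1/(0.5)), i.e. raised to the 2 power.
Substitute y = (y/x)·x into the budget: x* = I/(p_x + p_y·(y/x)).
Numerically y/x = 0.878906, so x* = 91/(11.25 + 9·0.878906) = 4.7494.
At I' = 163.8: x* = 8.549. Change: 8.549 − 4.7494 = 3.7996.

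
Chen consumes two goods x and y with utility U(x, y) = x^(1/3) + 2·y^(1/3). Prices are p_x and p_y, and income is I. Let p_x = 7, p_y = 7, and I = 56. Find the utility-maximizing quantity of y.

y* = 5.9104

MRS = MU_x/MU_y = (1/2)·(y/x)^(2/3). Set equal to p_x/p_y.
Solve for the ratio: y/x = [2·p_x/p_y]^(1.5).
With the ratio pinned down, the budget gives x* = I/(p_x + p_y·(y/x)) and y* = (y/x)·x*.
Numerically y/x = 2.828427, so x* = 56/(7 + 7·2.828427) = 2.0896 and y* = 2.828427·2.0896 = 5.9104.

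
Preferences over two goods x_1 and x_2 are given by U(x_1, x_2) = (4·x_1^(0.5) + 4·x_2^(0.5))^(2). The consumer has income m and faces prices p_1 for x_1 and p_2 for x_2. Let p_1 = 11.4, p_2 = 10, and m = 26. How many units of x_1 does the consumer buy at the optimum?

x_1* = 1.0657

MRS = MU_x_1/MU_x_2 = (x_2/x_1)^(0.5). Set equal to p_1/p_2.
Hence x_2/x_1 = (p_1/p_2)^(1/(0.5)), i.e. raised to the 2 power.
Substitute x_2 = (x_2/x_1)·x_1 into the budget: x_1* = m/(p_1 + p_2·(x_2/x_1)).
Numerically x_2/x_1 = 1.2996, so x_1* = 26/(11.4 + 10·1.2996) = 1.0657.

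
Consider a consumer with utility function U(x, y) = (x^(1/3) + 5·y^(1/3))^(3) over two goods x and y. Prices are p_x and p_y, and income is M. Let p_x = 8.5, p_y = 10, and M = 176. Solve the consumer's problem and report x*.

x* = 1.8311

From the CES first-order condition, (1/5)·(y/x)^(2/3) = p_x/p_y.
Hence y/x = (5·p_x/p_y)^(1/(2/3)), i.e. raised to the 1.5 power.
Substitute y = (y/x)·x into the budget: x* = M/(p_x + p_y·(y/x)).
Numerically y/x = 8.761599, so x* = 176/(8.5 + 10·8.761599) = 1.8311.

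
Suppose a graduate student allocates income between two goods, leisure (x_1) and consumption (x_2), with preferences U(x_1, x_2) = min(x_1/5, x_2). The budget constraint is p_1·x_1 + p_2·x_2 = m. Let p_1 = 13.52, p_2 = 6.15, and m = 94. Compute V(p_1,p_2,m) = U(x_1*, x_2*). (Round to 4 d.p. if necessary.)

V = 1.2746

Leontief preferences: the optimum is at the kink where x_1/5 = x_2/1, i.e. x_2 = (1/5)·x_1.
Budget: p_1·x_1 + p_2·(1/5)·x_1 = m, so (5·p_1 + p_2)·x_1 = 5·m.
Demand: x_1*(p_1,p_2,m) = 5·m/(5·p_1 + p_2), x_2* = m/(5·p_1 + p_2).
Here 5·13.52 + 6.15 = 73.75, giving x_1* = 6.3729 and x_2* = 1.2746.
Utility at the optimum: U(6.3729, 1.2746) = 1.2746.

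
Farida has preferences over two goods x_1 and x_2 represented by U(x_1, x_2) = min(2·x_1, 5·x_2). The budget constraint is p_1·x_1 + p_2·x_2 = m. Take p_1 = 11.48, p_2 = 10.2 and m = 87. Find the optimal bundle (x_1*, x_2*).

Leontief preferences: the optimum is at the kink where x_1/5 = x_2/2, i.e. x_2 = (2/5)·x_1.
Budget: p_1·x_1 + p_2·(2/5)·x_1 = m, so (5·p_1 + 2·p_2)·x_1 = 5·m.
Demand: x_1*(p_1,p_2,m) = 5·m/(5·p_1 + 2·p_2), x_2* = 2·m/(5·p_1 + 2·p_2).
Here 5·11.48 + 2·10.2 = 77.8, giving x_1* = 5.5913 and x_2* = 2.2365.

x_1* = 5.5913, x_2* = 2.2365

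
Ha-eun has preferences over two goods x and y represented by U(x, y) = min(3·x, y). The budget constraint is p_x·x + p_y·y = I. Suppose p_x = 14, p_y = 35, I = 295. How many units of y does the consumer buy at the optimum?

With perfect complements, no substitution: consume in ratio x:y = 1:3.
Budget: p_x·x + p_y·3·x = I, so (p_x + 3·p_y)·x = I.
Demand: x*(p_x,p_y,I) = I/(p_x + 3·p_y), y* = 3·I/(p_x + 3·p_y).
Here 14 + 3·35 = 119, giving y* = 7.437.

y* = 7.437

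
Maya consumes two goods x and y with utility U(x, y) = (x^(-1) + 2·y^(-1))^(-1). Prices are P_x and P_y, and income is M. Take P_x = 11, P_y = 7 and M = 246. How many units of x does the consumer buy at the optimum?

MU_x ∝ x^(-2), MU_y ∝ 2·y^(-2), so MRS = (1/2)·(y/x)^(2) = P_x/P_y.
Hence y/x = (2·P_x/P_y)^(1/(2)), i.e. raised to the 0.5 power.
Substitute y = (y/x)·x into the budget: x* = M/(P_x + P_y·(y/x)).
Numerically y/x = 1.772811, so x* = 246/(11 + 7·1.772811) = 10.5085.

x* = 10.5085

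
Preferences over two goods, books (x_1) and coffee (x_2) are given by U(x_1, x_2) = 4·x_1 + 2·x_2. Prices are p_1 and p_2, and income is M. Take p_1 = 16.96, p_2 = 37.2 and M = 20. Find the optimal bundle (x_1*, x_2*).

x_1* = 1.1792, x_2* = 0

Perfect substitutes: compare marginal utility per dollar. 4/p_1 vs 2/p_2 → 0.2358 vs 0.0538.
x_1 gives more utility per dollar, so spend all income on x_1: x_1* = M/p_1, x_2* = 0.
Numerically: x_1* = 1.1792, x_2* = 0.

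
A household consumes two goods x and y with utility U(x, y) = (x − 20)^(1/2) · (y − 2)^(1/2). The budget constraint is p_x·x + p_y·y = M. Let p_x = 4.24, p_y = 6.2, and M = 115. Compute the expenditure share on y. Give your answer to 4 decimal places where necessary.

share on y = 0.1852

MRS = (y−2)/(x−20). Tangency with p_x/p_y gives y−2 = (p_x/p_y)·(x−20).
Substituting into the budget: x* = 20 + 0.5·(M − 20·p_x − 2·p_y)/p_x, and y* = 2 + 0.5·(…)/p_y.
Discretionary income = 115 − 20·4.24 − 2·6.2 = 17.8; x* = 20 + 0.5·17.8/4.24 = 22.0991; y* = 2 + 0.5·17.8/6.2 = 3.4355.
Expenditure on y: 6.2·3.4355 = 21.3; share = 0.1852.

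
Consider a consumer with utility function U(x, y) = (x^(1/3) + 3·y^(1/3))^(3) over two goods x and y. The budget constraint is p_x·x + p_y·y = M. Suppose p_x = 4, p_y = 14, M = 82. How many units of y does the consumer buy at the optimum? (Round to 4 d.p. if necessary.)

MRS = MU_x/MU_y = (1/3)·(y/x)^(2/3). Set equal to p_x/p_y.
Solve for the ratio: y/x = [3·p_x/p_y]^(1.5).
With the ratio pinned down, the budget gives x* = M/(p_x + p_y·(y/x)) and y* = (y/x)·x*.
Numerically y/x = 0.79356, so x* = 82/(4 + 14·0.79356) = 5.4269 and y* = 0.79356·5.4269 = 4.3066.

y* = 4.3066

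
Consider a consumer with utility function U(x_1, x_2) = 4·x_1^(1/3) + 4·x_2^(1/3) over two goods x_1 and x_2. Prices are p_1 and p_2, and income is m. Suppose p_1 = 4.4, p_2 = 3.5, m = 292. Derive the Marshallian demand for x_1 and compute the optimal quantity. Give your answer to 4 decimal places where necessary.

With the ratio pinned down, the budget gives x_1* = m/(p_1 + p_2·(x_2/x_1)) and x_2* = (x_2/x_1)·x_1*.
Numerically x_2/x_1 = 1.409539, so x_1* = 292/(4.4 + 3.5·1.409539) = 31.2855.

x_1* = 31.2855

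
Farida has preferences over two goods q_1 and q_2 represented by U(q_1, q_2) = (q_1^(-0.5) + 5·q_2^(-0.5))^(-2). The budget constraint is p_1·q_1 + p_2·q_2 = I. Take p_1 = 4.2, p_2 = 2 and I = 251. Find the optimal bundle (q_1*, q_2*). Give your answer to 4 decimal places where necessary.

From the CES first-order condition, (1/5)·(q_2/q_1)^(1.5) = p_1/p_2.
Hence q_2/q_1 = (5·p_1/p_2)^(1/(1.5)), i.e. raised to the 2/3 power.
With the ratio pinned down, the budget gives q_1* = I/(p_1 + p_2·(q_2/q_1)) and q_2* = (q_2/q_1)·q_1*.
Numerically q_2/q_1 = 4.795047, so q_1* = 251/(4.2 + 2·4.795047) = 18.2015 and q_2* = 4.795047·18.2015 = 87.2769.

q_1* = 18.2015, q_2* = 87.2769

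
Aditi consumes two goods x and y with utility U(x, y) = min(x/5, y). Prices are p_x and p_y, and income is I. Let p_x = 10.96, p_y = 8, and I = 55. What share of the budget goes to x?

share on x = 0.8726

With perfect complements, no substitution: consume in ratio x:y = 5:1.
Budget: p_x·x + p_y·(1/5)·x = I, so (5·p_x + p_y)·x = 5·I.
Demand: x*(p_x,p_y,I) = 5·I/(5·p_x + p_y), y* = I/(5·p_x + p_y).
Here 5·10.96 + 8 = 62.8, giving x* = 4.379 and y* = 0.8758.
Expenditure on x: 10.96·4.379 = 47.9936; share = 0.8726.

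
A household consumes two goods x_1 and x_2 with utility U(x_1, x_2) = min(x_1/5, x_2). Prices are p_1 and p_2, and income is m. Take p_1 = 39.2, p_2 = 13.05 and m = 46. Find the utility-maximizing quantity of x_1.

Leontief preferences: the optimum is at the kink where x_1/5 = x_2/1, i.e. x_2 = (1/5)·x_1.
Budget: p_1·x_1 + p_2·(1/5)·x_1 = m, so (5·p_1 + p_2)·x_1 = 5·m.
Demand: x_1*(p_1,p_2,m) = 5·m/(5·p_1 + p_2), x_2* = m/(5·p_1 + p_2).
Here 5·39.2 + 13.05 = 209.05, giving x_1* = 1.1002.

x_1* = 1.1002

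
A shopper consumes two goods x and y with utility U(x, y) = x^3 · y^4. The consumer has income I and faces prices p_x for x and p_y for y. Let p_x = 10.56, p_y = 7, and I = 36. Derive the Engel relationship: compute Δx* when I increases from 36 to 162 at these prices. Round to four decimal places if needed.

Δx* = 5.1136

MU_x/MU_y = (3·y)/(4·x); tangency sets this equal to p_x/p_y.
Rearranging, p_y·y = (4/3)·p_x·x. Substituting into the budget gives p_x·x·(1 + (4/3)) = I.
Demand: x*(p_x,p_y,I) = 3/7·I/p_x and y* = 4/7·I/p_y.
At p_x=10.56, p_y=7, I=36: x* = 3/7·36/10.56 = 1.461.
At I' = 162: x* = 6.5747. Change: 6.5747 − 1.461 = 5.1136.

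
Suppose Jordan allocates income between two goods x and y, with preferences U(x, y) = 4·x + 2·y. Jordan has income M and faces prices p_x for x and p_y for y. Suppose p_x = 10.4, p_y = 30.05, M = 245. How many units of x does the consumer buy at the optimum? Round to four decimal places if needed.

x gives more utility per dollar, so spend all income on x: x* = M/p_x, y* = 0.
Numerically: x* = 23.5577, y* = 0.

x* = 23.5577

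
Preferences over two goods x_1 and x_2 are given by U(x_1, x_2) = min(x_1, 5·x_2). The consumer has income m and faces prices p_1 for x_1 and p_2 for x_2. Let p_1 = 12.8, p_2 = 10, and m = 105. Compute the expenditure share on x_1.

With perfect complements, no substitution: consume in ratio x_1:x_2 = 5:1.
Budget: p_1·x_1 + p_2·(1/5)·x_1 = m, so (5·p_1 + p_2)·x_1 = 5·m.
Demand: x_1*(p_1,p_2,m) = 5·m/(5·p_1 + p_2), x_2* = m/(5·p_1 + p_2).
Here 5·12.8 + 10 = 74, giving x_1* = 7.0946 and x_2* = 1.4189.
Expenditure on x_1: 12.8·7.0946 = 90.8108; share = 0.8649.

share on x_1 = 0.8649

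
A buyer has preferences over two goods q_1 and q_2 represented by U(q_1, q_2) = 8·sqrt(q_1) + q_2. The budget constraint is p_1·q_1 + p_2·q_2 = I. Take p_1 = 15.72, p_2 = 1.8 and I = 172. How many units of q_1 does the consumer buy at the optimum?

q_1* = 0.2098

Set MRS = p_1/p_2: 4·q_1^(−1/2) = p_1/p_2.
Solve: √q_1 = 4·p_2/p_1, so q_1*(p_1,p_2) = (4·p_2/p_1)², and q_2* = (I − p_1·q_1*)/p_2.
Plugging in: q_1* = (4·1.8/15.72)² = 0.2098.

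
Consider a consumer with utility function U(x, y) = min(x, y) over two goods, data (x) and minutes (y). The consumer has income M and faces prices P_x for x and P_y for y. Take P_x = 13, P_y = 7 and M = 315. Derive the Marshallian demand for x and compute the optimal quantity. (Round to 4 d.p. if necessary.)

Leontief preferences: the optimum is at the kink where x/1 = y/1, i.e. y = x.
Budget: P_x·x + P_y·x = M, so (P_x + P_y)·x = M.
Demand: x*(P_x,P_y,M) = M/(P_x + P_y), y* = M/(P_x + P_y).
Here 13 + 7 = 20, giving x* = 15.75.

x* = 15.75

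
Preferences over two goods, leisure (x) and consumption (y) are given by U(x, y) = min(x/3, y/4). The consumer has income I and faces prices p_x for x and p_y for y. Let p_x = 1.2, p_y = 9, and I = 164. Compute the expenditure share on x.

With perfect complements, no substitution: consume in ratio x:y = 3:4.
Budget: p_x·x + p_y·(4/3)·x = I, so (3·p_x + 4·p_y)·x = 3·I.
Demand: x*(p_x,p_y,I) = 3·I/(3·p_x + 4·p_y), y* = 4·I/(3·p_x + 4·p_y).
Here 3·1.2 + 4·9 = 39.6, giving x* = 12.4242 and y* = 16.5657.
Expenditure on x: 1.2·12.4242 = 14.9091; share = 0.0909.

share on x = 0.0909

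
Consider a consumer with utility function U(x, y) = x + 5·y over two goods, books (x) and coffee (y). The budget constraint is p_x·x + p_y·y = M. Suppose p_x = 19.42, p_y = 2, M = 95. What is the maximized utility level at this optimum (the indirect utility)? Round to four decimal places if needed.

V = 237.5

Linear utility — the consumer picks whichever good has higher MU/price: 1/19.42 = 0.0515 vs 5/2 = 2.5.
y gives more utility per dollar, so spend all income on y: y* = M/p_y, x* = 0.
Numerically: x* = 0, y* = 47.5.
Utility at the optimum: U(0, 47.5) = 237.5.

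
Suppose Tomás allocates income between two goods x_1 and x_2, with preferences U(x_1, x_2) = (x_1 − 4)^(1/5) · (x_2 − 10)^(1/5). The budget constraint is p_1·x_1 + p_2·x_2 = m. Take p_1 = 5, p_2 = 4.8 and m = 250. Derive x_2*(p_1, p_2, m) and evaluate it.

x_2* = 28.9583

Let x_1' = x_1−4, x_2' = x_2−10. MRS = x_2'/x_1' = p_1/p_2.
After buying the subsistence bundle (4, 10), a share 0.5 of the remaining income goes to x_1: x_1* = 4 + 0.5·(m − 4p_1 − 10p_2)/p_1.
Discretionary income = 250 − 4·5 − 10·4.8 = 182; x_2* = 10 + 0.5·182/4.8 = 28.9583.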